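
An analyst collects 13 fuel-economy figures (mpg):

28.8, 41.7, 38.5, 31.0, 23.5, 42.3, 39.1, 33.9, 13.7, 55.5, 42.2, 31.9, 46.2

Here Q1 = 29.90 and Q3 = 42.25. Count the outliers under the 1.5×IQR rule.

IQR = 12.35; fences at 29.90 − 18.525 = 11.375 and 42.25 + 18.525 = 60.775.
Every value lies within the cutoffs.

0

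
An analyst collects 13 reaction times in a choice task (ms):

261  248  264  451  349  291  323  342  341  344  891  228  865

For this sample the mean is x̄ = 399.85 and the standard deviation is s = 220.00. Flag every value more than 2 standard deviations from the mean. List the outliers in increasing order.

865, 891

Cutoffs at x̄ ± 2s: 399.85 ± 2·220.00 = [-40.15, 839.85].
865: z = 2.11, |z| > 2 → outlier.
891: z = 2.23, |z| > 2 → outlier.
Every other value lies within [-40.15, 839.85].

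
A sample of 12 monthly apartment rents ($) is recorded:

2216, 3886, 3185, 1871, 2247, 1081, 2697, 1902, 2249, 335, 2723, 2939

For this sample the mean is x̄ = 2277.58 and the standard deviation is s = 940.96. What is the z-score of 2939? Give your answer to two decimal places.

0.70

z = (2939 − 2277.58) / 940.96 = 0.70.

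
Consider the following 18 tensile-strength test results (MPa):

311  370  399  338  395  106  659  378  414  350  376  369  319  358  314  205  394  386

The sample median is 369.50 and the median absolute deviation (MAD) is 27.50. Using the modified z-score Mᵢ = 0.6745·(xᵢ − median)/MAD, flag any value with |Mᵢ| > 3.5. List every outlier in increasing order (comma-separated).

|Mᵢ| > 3.5 ⇔ |xᵢ − 369.50| > 3.5·27.50/0.6745 = 142.70.
So outliers lie outside [226.80, 512.20].
106: M = -6.46 → outlier.
205: M = -4.03 → outlier.
659: M = 7.10 → outlier.

106, 205, 659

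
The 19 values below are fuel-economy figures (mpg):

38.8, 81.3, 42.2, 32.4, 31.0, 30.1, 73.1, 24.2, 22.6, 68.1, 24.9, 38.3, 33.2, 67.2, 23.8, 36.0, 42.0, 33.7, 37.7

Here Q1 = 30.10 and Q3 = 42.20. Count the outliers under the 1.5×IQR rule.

IQR = 12.10; fences at 30.10 − 18.15 = 11.95 and 42.20 + 18.15 = 60.35.
Outside the cutoffs: 67.2, 68.1, 73.1, 81.3.

4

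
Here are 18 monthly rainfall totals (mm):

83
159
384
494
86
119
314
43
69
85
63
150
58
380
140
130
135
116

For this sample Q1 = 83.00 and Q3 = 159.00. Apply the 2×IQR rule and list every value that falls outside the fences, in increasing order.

IQR = Q3 − Q1 = 159.00 − 83.00 = 76.00.
Lower fence = Q1 − 2·IQR = 83.00 − 152.00 = -69.00.
Upper fence = Q3 + 2·IQR = 159.00 + 152.00 = 311.00.
314 > 311.00 → outlier.
380 > 311.00 → outlier.
384 > 311.00 → outlier.
494 > 311.00 → outlier.
All remaining values lie within [-69.00, 311.00].

314, 380, 384, 494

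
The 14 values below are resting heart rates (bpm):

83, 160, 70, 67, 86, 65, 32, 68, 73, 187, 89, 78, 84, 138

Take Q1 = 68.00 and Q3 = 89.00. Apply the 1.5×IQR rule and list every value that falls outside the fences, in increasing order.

32, 138, 160, 187

IQR = Q3 − Q1 = 89.00 − 68.00 = 21.00.
Lower fence = Q1 − 1.5·IQR = 68.00 − 31.50 = 36.50.
Upper fence = Q3 + 1.5·IQR = 89.00 + 31.50 = 120.50.
32 < 36.50 → outlier.
138 > 120.50 → outlier.
160 > 120.50 → outlier.
187 > 120.50 → outlier.
All remaining values lie within [36.50, 120.50].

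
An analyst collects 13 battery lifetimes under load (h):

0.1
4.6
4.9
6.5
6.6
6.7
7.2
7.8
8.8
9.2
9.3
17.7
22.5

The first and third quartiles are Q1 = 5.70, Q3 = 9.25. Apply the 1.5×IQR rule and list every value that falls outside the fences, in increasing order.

0.1, 17.7, 22.5

IQR = Q3 − Q1 = 9.25 − 5.70 = 3.55.
Lower fence = Q1 − 1.5·IQR = 5.70 − 5.325 = 0.375.
Upper fence = Q3 + 1.5·IQR = 9.25 + 5.325 = 14.575.
0.1 < 0.375 → outlier.
17.7 > 14.575 → outlier.
22.5 > 14.575 → outlier.
All remaining values lie within [0.375, 14.575].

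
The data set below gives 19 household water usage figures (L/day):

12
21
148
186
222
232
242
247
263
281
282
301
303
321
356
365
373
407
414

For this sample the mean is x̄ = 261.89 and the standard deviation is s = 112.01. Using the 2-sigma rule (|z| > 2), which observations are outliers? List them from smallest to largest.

12, 21

Cutoffs at x̄ ± 2s: 261.89 ± 2·112.01 = [37.87, 485.91].
12: z = -2.23, |z| > 2 → outlier.
21: z = -2.15, |z| > 2 → outlier.
Every other value lies within [37.87, 485.91].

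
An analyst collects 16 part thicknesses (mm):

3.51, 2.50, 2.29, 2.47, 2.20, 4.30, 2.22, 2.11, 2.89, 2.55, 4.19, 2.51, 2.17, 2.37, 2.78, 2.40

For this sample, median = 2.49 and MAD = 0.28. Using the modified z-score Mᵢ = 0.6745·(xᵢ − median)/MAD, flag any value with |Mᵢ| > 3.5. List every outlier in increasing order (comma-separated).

|Mᵢ| > 3.5 ⇔ |xᵢ − 2.49| > 3.5·0.28/0.6745 = 1.45.
So outliers lie outside [1.04, 3.94].
4.19: M = 4.10 → outlier.
4.30: M = 4.36 → outlier.

4.19, 4.30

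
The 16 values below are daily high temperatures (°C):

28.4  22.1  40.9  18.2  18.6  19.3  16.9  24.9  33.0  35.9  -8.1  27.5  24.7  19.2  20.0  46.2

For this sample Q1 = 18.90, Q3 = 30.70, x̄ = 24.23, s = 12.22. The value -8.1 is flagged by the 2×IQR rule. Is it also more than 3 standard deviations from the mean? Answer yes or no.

no

z = (-8.1 − 24.23) / 12.22 = -2.65.
|z| = 2.65 ≤ 3.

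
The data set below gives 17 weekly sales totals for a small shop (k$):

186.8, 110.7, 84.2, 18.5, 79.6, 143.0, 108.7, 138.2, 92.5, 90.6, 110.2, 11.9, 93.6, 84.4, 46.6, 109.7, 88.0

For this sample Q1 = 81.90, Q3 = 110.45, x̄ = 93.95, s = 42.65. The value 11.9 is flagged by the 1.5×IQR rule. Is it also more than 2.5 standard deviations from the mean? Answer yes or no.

z = (11.9 − 93.95) / 42.65 = -1.92.
|z| = 1.92 ≤ 2.5.

no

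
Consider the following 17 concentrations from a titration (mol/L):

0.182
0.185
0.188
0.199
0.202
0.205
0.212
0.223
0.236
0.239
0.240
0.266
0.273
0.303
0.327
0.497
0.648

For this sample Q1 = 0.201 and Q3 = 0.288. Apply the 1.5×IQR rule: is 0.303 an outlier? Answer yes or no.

IQR = Q3 − Q1 = 0.288 − 0.201 = 0.087.
Lower fence = Q1 − 1.5·IQR = 0.201 − 0.1305 = 0.0705.
Upper fence = Q3 + 1.5·IQR = 0.288 + 0.1305 = 0.4185.
0.303 lies within [0.0705, 0.4185].

no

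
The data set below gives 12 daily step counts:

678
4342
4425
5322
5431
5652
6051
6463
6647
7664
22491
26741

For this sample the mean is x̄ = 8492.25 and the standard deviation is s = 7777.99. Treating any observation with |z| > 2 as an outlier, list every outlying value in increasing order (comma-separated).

Cutoffs at x̄ ± 2s: 8492.25 ± 2·7777.99 = [-7063.73, 24048.23].
26741: z = 2.35, |z| > 2 → outlier.
Every other value lies within [-7063.73, 24048.23].

26741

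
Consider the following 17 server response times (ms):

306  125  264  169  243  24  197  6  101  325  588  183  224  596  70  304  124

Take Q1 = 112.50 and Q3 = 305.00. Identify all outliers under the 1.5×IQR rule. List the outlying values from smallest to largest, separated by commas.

IQR = Q3 − Q1 = 305.00 − 112.50 = 192.50.
Lower fence = Q1 − 1.5·IQR = 112.50 − 288.75 = -176.25.
Upper fence = Q3 + 1.5·IQR = 305.00 + 288.75 = 593.75.
596 > 593.75 → outlier.
All remaining values lie within [-176.25, 593.75].

596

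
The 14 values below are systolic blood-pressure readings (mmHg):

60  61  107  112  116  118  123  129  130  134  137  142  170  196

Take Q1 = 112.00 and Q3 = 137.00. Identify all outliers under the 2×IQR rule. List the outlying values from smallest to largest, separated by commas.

IQR = Q3 − Q1 = 137.00 − 112.00 = 25.00.
Lower fence = Q1 − 2·IQR = 112.00 − 50.00 = 62.00.
Upper fence = Q3 + 2·IQR = 137.00 + 50.00 = 187.00.
60 < 62.00 → outlier.
61 < 62.00 → outlier.
196 > 187.00 → outlier.
All remaining values lie within [62.00, 187.00].

60, 61, 196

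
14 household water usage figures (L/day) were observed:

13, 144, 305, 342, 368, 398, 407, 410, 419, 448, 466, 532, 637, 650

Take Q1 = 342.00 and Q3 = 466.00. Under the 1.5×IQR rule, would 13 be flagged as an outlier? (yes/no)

IQR = Q3 − Q1 = 466.00 − 342.00 = 124.00.
Lower fence = Q1 − 1.5·IQR = 342.00 − 186.00 = 156.00.
Upper fence = Q3 + 1.5·IQR = 466.00 + 186.00 = 652.00.
13 lies below the lower fence.

yes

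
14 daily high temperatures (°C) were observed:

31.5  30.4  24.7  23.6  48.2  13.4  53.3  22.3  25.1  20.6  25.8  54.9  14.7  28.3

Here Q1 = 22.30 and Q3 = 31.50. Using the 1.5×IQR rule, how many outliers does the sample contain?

3

IQR = 9.20; fences at 22.30 − 13.80 = 8.50 and 31.50 + 13.80 = 45.30.
Outside the cutoffs: 48.2, 53.3, 54.9.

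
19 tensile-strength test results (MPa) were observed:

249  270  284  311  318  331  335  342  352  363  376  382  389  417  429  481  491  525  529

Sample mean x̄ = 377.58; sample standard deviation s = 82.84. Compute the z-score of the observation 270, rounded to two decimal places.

z = (270 − 377.58) / 82.84 = -1.30.

-1.30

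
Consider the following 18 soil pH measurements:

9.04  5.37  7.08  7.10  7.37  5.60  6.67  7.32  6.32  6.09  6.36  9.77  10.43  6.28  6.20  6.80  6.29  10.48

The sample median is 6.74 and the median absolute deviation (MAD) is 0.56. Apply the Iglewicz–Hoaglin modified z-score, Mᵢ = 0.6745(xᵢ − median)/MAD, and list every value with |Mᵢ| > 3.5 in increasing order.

9.77, 10.43, 10.48

|Mᵢ| > 3.5 ⇔ |xᵢ − 6.74| > 3.5·0.56/0.6745 = 2.91.
So outliers lie outside [3.83, 9.65].
9.77: M = 3.65 → outlier.
10.43: M = 4.44 → outlier.
10.48: M = 4.50 → outlier.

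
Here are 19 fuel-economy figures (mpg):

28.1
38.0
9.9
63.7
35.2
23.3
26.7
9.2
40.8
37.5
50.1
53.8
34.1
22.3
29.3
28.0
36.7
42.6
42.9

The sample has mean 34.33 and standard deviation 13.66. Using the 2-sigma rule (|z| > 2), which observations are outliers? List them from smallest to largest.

63.7

Cutoffs at x̄ ± 2s: 34.33 ± 2·13.66 = [7.01, 61.65].
63.7: z = 2.15, |z| > 2 → outlier.
Every other value lies within [7.01, 61.65].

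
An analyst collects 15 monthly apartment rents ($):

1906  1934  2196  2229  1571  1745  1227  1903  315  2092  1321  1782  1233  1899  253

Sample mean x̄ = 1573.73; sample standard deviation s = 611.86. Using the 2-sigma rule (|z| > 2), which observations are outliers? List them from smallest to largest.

Cutoffs at x̄ ± 2s: 1573.73 ± 2·611.86 = [350.01, 2797.45].
253: z = -2.16, |z| > 2 → outlier.
315: z = -2.06, |z| > 2 → outlier.
Every other value lies within [350.01, 2797.45].

253, 315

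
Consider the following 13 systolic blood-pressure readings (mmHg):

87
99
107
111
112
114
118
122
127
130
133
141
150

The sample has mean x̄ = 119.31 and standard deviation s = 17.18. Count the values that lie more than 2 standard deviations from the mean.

0

Cutoffs: x̄ ± 2s = [84.95, 153.67].
Every value lies within the cutoffs.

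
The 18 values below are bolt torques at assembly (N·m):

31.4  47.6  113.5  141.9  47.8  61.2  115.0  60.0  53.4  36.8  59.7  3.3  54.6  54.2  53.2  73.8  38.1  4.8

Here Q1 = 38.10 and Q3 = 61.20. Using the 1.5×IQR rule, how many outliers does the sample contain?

4

IQR = 23.10; fences at 38.10 − 34.65 = 3.45 and 61.20 + 34.65 = 95.85.
Outside the cutoffs: 3.3, 113.5, 115.0, 141.9.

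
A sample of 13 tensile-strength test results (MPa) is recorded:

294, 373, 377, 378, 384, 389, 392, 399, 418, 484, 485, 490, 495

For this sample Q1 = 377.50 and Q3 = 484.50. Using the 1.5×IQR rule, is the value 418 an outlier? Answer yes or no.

IQR = Q3 − Q1 = 484.50 − 377.50 = 107.00.
Lower fence = Q1 − 1.5·IQR = 377.50 − 160.50 = 217.00.
Upper fence = Q3 + 1.5·IQR = 484.50 + 160.50 = 645.00.
418 lies within [217.00, 645.00].

no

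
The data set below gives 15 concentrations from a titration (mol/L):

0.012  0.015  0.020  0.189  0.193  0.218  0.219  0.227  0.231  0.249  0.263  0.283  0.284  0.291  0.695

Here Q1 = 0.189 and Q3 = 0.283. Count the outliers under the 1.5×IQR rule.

4

IQR = 0.094; fences at 0.189 − 0.141 = 0.048 and 0.283 + 0.141 = 0.424.
Outside the cutoffs: 0.012, 0.015, 0.020, 0.695.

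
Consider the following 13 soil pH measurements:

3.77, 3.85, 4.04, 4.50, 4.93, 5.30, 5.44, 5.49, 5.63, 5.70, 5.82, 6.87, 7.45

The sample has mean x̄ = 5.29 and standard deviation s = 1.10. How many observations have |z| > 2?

Cutoffs: x̄ ± 2s = [3.09, 7.49].
Every value lies within the cutoffs.

0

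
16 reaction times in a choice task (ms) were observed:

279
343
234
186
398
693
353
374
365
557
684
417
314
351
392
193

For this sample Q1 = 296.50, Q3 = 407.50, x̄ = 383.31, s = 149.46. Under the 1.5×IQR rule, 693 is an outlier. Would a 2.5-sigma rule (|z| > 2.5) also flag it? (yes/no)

no

z = (693 − 383.31) / 149.46 = 2.07.
|z| = 2.07 ≤ 2.5.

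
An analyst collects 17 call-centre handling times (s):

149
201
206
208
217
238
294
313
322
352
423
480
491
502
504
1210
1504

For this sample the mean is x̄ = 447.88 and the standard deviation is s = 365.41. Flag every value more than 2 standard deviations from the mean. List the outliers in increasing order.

1210, 1504

Cutoffs at x̄ ± 2s: 447.88 ± 2·365.41 = [-282.94, 1178.70].
1210: z = 2.09, |z| > 2 → outlier.
1504: z = 2.89, |z| > 2 → outlier.
Every other value lies within [-282.94, 1178.70].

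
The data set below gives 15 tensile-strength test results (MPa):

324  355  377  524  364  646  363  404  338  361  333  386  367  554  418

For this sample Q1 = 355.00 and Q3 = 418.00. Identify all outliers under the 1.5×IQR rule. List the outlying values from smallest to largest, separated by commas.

524, 554, 646

IQR = Q3 − Q1 = 418.00 − 355.00 = 63.00.
Lower fence = Q1 − 1.5·IQR = 355.00 − 94.50 = 260.50.
Upper fence = Q3 + 1.5·IQR = 418.00 + 94.50 = 512.50.
524 > 512.50 → outlier.
554 > 512.50 → outlier.
646 > 512.50 → outlier.
All remaining values lie within [260.50, 512.50].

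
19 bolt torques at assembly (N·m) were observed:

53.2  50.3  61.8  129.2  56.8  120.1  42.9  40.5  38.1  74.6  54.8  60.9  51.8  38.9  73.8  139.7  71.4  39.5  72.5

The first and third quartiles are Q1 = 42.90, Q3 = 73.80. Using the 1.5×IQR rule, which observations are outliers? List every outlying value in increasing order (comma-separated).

129.2, 139.7

IQR = Q3 − Q1 = 73.80 − 42.90 = 30.90.
Lower fence = Q1 − 1.5·IQR = 42.90 − 46.35 = -3.45.
Upper fence = Q3 + 1.5·IQR = 73.80 + 46.35 = 120.15.
129.2 > 120.15 → outlier.
139.7 > 120.15 → outlier.
All remaining values lie within [-3.45, 120.15].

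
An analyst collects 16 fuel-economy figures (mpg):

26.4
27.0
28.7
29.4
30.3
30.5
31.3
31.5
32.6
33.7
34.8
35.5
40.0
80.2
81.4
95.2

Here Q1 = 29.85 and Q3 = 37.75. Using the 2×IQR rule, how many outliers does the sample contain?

3

IQR = 7.90; fences at 29.85 − 15.80 = 14.05 and 37.75 + 15.80 = 53.55.
Outside the cutoffs: 80.2, 81.4, 95.2.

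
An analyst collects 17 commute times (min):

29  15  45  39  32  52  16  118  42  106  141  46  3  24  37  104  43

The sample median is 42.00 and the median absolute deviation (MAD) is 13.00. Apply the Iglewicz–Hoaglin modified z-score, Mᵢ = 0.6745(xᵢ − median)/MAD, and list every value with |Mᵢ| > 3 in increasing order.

104, 106, 118, 141

|Mᵢ| > 3 ⇔ |xᵢ − 42.00| > 3·13.00/0.6745 = 57.82.
So outliers lie outside [-15.82, 99.82].
104: M = 3.22 → outlier.
106: M = 3.32 → outlier.
118: M = 3.94 → outlier.
141: M = 5.14 → outlier.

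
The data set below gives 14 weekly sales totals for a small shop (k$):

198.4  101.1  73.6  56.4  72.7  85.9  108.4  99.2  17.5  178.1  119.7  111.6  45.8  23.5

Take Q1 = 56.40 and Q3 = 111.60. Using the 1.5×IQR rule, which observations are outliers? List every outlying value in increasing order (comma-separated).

198.4

IQR = Q3 − Q1 = 111.60 − 56.40 = 55.20.
Lower fence = Q1 − 1.5·IQR = 56.40 − 82.80 = -26.40.
Upper fence = Q3 + 1.5·IQR = 111.60 + 82.80 = 194.40.
198.4 > 194.40 → outlier.
All remaining values lie within [-26.40, 194.40].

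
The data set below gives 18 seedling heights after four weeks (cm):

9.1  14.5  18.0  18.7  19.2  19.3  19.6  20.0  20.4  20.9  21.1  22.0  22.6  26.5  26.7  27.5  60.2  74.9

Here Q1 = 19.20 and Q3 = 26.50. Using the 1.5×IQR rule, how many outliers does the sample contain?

IQR = 7.30; fences at 19.20 − 10.95 = 8.25 and 26.50 + 10.95 = 37.45.
Outside the cutoffs: 60.2, 74.9.

2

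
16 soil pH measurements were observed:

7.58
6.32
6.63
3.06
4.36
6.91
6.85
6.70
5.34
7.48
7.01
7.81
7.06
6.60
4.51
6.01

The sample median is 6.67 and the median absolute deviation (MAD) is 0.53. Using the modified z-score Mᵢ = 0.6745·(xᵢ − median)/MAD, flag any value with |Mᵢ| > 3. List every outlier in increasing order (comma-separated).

3.06

|Mᵢ| > 3 ⇔ |xᵢ − 6.67| > 3·0.53/0.6745 = 2.36.
So outliers lie outside [4.31, 9.03].
3.06: M = -4.59 → outlier.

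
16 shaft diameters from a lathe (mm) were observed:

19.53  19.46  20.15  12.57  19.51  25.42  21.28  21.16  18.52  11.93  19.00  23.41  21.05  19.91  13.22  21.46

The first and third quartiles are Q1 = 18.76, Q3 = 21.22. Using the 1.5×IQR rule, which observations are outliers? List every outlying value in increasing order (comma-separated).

IQR = Q3 − Q1 = 21.22 − 18.76 = 2.46.
Lower fence = Q1 − 1.5·IQR = 18.76 − 3.69 = 15.07.
Upper fence = Q3 + 1.5·IQR = 21.22 + 3.69 = 24.91.
11.93 < 15.07 → outlier.
12.57 < 15.07 → outlier.
13.22 < 15.07 → outlier.
25.42 > 24.91 → outlier.
All remaining values lie within [15.07, 24.91].

11.93, 12.57, 13.22, 25.42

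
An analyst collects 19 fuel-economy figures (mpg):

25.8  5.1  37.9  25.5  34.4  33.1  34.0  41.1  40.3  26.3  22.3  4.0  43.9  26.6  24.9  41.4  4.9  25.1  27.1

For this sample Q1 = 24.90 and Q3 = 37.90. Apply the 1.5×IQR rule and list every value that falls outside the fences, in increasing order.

IQR = Q3 − Q1 = 37.90 − 24.90 = 13.00.
Lower fence = Q1 − 1.5·IQR = 24.90 − 19.50 = 5.40.
Upper fence = Q3 + 1.5·IQR = 37.90 + 19.50 = 57.40.
4.0 < 5.40 → outlier.
4.9 < 5.40 → outlier.
5.1 < 5.40 → outlier.
All remaining values lie within [5.40, 57.40].

4.0, 4.9, 5.1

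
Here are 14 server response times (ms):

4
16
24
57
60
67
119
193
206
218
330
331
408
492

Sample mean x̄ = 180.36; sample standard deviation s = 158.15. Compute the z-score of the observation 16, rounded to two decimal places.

z = (16 − 180.36) / 158.15 = -1.04.

-1.04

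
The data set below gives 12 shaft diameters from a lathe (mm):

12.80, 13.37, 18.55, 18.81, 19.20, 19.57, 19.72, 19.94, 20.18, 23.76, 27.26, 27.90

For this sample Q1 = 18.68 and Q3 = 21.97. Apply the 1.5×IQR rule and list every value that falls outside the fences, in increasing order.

IQR = Q3 − Q1 = 21.97 − 18.68 = 3.29.
Lower fence = Q1 − 1.5·IQR = 18.68 − 4.935 = 13.745.
Upper fence = Q3 + 1.5·IQR = 21.97 + 4.935 = 26.905.
12.80 < 13.745 → outlier.
13.37 < 13.745 → outlier.
27.26 > 26.905 → outlier.
27.90 > 26.905 → outlier.
All remaining values lie within [13.745, 26.905].

12.80, 13.37, 27.26, 27.90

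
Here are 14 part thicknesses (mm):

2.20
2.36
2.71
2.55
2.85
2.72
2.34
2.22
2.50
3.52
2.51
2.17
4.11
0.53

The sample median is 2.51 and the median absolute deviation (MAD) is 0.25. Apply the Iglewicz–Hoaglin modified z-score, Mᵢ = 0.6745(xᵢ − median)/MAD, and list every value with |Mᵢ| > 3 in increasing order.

|Mᵢ| > 3 ⇔ |xᵢ − 2.51| > 3·0.25/0.6745 = 1.11.
So outliers lie outside [1.40, 3.62].
0.53: M = -5.34 → outlier.
4.11: M = 4.32 → outlier.

0.53, 4.11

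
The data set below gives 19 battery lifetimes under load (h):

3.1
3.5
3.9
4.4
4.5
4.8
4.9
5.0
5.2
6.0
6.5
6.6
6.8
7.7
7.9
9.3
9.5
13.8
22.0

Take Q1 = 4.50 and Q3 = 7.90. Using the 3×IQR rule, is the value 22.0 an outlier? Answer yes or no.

yes

IQR = Q3 − Q1 = 7.90 − 4.50 = 3.40.
Lower fence = Q1 − 3·IQR = 4.50 − 10.20 = -5.70.
Upper fence = Q3 + 3·IQR = 7.90 + 10.20 = 18.10.
22.0 lies above the upper fence.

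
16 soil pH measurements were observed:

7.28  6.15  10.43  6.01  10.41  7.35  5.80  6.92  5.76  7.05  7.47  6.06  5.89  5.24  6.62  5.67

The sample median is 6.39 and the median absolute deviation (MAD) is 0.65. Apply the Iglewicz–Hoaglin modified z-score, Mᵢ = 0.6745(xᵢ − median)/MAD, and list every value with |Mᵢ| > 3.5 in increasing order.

10.41, 10.43

|Mᵢ| > 3.5 ⇔ |xᵢ − 6.39| > 3.5·0.65/0.6745 = 3.37.
So outliers lie outside [3.02, 9.76].
10.41: M = 4.17 → outlier.
10.43: M = 4.19 → outlier.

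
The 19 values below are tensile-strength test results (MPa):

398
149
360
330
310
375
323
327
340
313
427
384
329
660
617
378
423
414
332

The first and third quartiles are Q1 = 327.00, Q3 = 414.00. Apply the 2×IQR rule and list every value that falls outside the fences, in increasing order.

IQR = Q3 − Q1 = 414.00 − 327.00 = 87.00.
Lower fence = Q1 − 2·IQR = 327.00 − 174.00 = 153.00.
Upper fence = Q3 + 2·IQR = 414.00 + 174.00 = 588.00.
149 < 153.00 → outlier.
617 > 588.00 → outlier.
660 > 588.00 → outlier.
All remaining values lie within [153.00, 588.00].

149, 617, 660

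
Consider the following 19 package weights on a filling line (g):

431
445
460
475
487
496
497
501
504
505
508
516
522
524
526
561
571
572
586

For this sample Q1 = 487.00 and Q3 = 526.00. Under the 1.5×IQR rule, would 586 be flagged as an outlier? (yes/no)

yes

IQR = Q3 − Q1 = 526.00 − 487.00 = 39.00.
Lower fence = Q1 − 1.5·IQR = 487.00 − 58.50 = 428.50.
Upper fence = Q3 + 1.5·IQR = 526.00 + 58.50 = 584.50.
586 lies above the upper fence.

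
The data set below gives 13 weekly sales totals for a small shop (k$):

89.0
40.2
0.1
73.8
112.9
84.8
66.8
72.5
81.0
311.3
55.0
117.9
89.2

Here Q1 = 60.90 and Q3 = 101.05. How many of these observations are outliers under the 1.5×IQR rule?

2

IQR = 40.15; fences at 60.90 − 60.225 = 0.675 and 101.05 + 60.225 = 161.275.
Outside the cutoffs: 0.1, 311.3.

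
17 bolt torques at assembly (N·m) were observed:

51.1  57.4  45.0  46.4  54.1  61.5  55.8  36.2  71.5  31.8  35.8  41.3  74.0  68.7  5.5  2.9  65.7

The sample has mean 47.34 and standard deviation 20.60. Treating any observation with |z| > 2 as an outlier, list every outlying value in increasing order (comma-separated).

2.9, 5.5

Cutoffs at x̄ ± 2s: 47.34 ± 2·20.60 = [6.14, 88.54].
2.9: z = -2.16, |z| > 2 → outlier.
5.5: z = -2.03, |z| > 2 → outlier.
Every other value lies within [6.14, 88.54].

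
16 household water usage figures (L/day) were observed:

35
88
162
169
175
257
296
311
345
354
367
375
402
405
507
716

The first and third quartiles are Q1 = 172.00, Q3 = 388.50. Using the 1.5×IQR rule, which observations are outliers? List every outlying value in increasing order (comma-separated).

716

IQR = Q3 − Q1 = 388.50 − 172.00 = 216.50.
Lower fence = Q1 − 1.5·IQR = 172.00 − 324.75 = -152.75.
Upper fence = Q3 + 1.5·IQR = 388.50 + 324.75 = 713.25.
716 > 713.25 → outlier.
All remaining values lie within [-152.75, 713.25].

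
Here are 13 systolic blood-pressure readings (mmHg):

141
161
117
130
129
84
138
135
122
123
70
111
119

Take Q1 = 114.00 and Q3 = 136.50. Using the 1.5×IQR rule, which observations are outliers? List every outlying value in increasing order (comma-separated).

70

IQR = Q3 − Q1 = 136.50 − 114.00 = 22.50.
Lower fence = Q1 − 1.5·IQR = 114.00 − 33.75 = 80.25.
Upper fence = Q3 + 1.5·IQR = 136.50 + 33.75 = 170.25.
70 < 80.25 → outlier.
All remaining values lie within [80.25, 170.25].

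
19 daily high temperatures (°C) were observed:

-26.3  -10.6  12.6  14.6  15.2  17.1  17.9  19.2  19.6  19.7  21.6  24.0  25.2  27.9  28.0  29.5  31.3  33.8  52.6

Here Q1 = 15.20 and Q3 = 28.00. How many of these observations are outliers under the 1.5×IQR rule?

IQR = 12.80; fences at 15.20 − 19.20 = -4.00 and 28.00 + 19.20 = 47.20.
Outside the cutoffs: -26.3, -10.6, 52.6.

3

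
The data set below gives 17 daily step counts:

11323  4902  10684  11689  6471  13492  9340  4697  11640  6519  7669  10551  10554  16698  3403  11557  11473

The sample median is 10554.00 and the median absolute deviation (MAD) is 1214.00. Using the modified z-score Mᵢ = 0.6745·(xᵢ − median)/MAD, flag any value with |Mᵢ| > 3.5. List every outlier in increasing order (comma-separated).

3403

|Mᵢ| > 3.5 ⇔ |xᵢ − 10554.00| > 3.5·1214.00/0.6745 = 6299.48.
So outliers lie outside [4254.52, 16853.48].
3403: M = -3.97 → outlier.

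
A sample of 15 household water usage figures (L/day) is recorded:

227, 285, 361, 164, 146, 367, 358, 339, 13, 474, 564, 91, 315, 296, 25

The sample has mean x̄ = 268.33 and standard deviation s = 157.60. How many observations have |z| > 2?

0

Cutoffs: x̄ ± 2s = [-46.87, 583.53].
Every value lies within the cutoffs.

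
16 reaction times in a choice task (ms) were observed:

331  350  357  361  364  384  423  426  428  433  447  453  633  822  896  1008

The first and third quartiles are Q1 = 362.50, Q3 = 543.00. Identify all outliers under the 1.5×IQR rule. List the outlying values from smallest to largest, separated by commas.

IQR = Q3 − Q1 = 543.00 − 362.50 = 180.50.
Lower fence = Q1 − 1.5·IQR = 362.50 − 270.75 = 91.75.
Upper fence = Q3 + 1.5·IQR = 543.00 + 270.75 = 813.75.
822 > 813.75 → outlier.
896 > 813.75 → outlier.
1008 > 813.75 → outlier.
All remaining values lie within [91.75, 813.75].

822, 896, 1008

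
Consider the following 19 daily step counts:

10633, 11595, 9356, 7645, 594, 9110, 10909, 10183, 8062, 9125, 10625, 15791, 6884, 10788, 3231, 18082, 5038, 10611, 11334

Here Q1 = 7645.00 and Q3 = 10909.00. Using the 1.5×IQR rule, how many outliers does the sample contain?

2

IQR = 3264.00; fences at 7645.00 − 4896.00 = 2749.00 and 10909.00 + 4896.00 = 15805.00.
Outside the cutoffs: 594, 18082.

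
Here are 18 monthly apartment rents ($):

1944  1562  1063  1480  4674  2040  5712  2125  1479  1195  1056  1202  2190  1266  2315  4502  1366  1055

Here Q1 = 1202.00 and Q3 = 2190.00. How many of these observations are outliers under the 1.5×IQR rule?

3

IQR = 988.00; fences at 1202.00 − 1482.00 = -280.00 and 2190.00 + 1482.00 = 3672.00.
Outside the cutoffs: 4502, 4674, 5712.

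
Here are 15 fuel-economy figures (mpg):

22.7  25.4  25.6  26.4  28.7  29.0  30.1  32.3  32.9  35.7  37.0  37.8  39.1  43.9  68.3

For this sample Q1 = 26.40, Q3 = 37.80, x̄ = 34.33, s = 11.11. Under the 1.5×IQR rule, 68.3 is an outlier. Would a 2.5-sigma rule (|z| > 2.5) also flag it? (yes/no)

yes

z = (68.3 − 34.33) / 11.11 = 3.06.
|z| = 3.06 > 2.5.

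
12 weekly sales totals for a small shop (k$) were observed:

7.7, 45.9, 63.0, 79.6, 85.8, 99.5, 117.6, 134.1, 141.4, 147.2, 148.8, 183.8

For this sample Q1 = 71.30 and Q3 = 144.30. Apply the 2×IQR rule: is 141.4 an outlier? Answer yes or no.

no

IQR = Q3 − Q1 = 144.30 − 71.30 = 73.00.
Lower fence = Q1 − 2·IQR = 71.30 − 146.00 = -74.70.
Upper fence = Q3 + 2·IQR = 144.30 + 146.00 = 290.30.
141.4 lies within [-74.70, 290.30].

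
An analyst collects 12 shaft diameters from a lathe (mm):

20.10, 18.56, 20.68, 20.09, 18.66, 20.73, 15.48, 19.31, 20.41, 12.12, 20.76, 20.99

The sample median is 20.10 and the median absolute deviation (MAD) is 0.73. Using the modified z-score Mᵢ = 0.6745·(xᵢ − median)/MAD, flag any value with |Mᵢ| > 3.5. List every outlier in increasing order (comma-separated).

12.12, 15.48

|Mᵢ| > 3.5 ⇔ |xᵢ − 20.10| > 3.5·0.73/0.6745 = 3.79.
So outliers lie outside [16.31, 23.89].
12.12: M = -7.37 → outlier.
15.48: M = -4.27 → outlier.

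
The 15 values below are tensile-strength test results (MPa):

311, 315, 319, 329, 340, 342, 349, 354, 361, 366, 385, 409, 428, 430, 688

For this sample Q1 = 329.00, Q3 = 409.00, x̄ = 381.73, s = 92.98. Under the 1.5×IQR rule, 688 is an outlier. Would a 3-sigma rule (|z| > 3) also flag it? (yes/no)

z = (688 − 381.73) / 92.98 = 3.29.
|z| = 3.29 > 3.

yes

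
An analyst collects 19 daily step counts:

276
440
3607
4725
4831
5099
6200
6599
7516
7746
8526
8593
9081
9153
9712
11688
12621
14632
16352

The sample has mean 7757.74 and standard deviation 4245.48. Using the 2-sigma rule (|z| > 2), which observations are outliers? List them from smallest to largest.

Cutoffs at x̄ ± 2s: 7757.74 ± 2·4245.48 = [-733.22, 16248.70].
16352: z = 2.02, |z| > 2 → outlier.
Every other value lies within [-733.22, 16248.70].

16352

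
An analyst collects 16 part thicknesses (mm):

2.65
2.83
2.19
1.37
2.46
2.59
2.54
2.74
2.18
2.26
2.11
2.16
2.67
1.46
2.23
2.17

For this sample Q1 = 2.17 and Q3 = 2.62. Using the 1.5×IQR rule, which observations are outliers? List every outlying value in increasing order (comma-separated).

IQR = Q3 − Q1 = 2.62 − 2.17 = 0.45.
Lower fence = Q1 − 1.5·IQR = 2.17 − 0.675 = 1.495.
Upper fence = Q3 + 1.5·IQR = 2.62 + 0.675 = 3.295.
1.37 < 1.495 → outlier.
1.46 < 1.495 → outlier.
All remaining values lie within [1.495, 3.295].

1.37, 1.46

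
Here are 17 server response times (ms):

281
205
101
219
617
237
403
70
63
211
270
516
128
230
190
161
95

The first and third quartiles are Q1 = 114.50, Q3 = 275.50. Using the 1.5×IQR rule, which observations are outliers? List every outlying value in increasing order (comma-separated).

617

IQR = Q3 − Q1 = 275.50 − 114.50 = 161.00.
Lower fence = Q1 − 1.5·IQR = 114.50 − 241.50 = -127.00.
Upper fence = Q3 + 1.5·IQR = 275.50 + 241.50 = 517.00.
617 > 517.00 → outlier.
All remaining values lie within [-127.00, 517.00].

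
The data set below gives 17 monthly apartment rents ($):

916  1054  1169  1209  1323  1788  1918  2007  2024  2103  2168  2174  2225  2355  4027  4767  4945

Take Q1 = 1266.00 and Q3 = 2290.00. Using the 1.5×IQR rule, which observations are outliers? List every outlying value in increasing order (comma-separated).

IQR = Q3 − Q1 = 2290.00 − 1266.00 = 1024.00.
Lower fence = Q1 − 1.5·IQR = 1266.00 − 1536.00 = -270.00.
Upper fence = Q3 + 1.5·IQR = 2290.00 + 1536.00 = 3826.00.
4027 > 3826.00 → outlier.
4767 > 3826.00 → outlier.
4945 > 3826.00 → outlier.
All remaining values lie within [-270.00, 3826.00].

4027, 4767, 4945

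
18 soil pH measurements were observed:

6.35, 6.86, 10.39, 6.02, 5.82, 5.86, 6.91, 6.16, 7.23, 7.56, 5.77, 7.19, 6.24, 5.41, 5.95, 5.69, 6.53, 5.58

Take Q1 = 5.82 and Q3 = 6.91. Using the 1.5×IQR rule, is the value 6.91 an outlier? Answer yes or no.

IQR = Q3 − Q1 = 6.91 − 5.82 = 1.09.
Lower fence = Q1 − 1.5·IQR = 5.82 − 1.635 = 4.185.
Upper fence = Q3 + 1.5·IQR = 6.91 + 1.635 = 8.545.
6.91 lies within [4.185, 8.545].

no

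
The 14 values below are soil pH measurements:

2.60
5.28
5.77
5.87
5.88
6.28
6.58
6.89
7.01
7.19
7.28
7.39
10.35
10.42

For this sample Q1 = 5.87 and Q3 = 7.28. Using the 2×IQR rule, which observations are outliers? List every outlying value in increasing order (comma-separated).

IQR = Q3 − Q1 = 7.28 − 5.87 = 1.41.
Lower fence = Q1 − 2·IQR = 5.87 − 2.82 = 3.05.
Upper fence = Q3 + 2·IQR = 7.28 + 2.82 = 10.10.
2.60 < 3.05 → outlier.
10.35 > 10.10 → outlier.
10.42 > 10.10 → outlier.
All remaining values lie within [3.05, 10.10].

2.60, 10.35, 10.42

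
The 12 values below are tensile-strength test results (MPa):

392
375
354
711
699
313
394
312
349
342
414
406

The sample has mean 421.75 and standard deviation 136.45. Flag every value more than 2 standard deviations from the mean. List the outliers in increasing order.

699, 711

Cutoffs at x̄ ± 2s: 421.75 ± 2·136.45 = [148.85, 694.65].
699: z = 2.03, |z| > 2 → outlier.
711: z = 2.12, |z| > 2 → outlier.
Every other value lies within [148.85, 694.65].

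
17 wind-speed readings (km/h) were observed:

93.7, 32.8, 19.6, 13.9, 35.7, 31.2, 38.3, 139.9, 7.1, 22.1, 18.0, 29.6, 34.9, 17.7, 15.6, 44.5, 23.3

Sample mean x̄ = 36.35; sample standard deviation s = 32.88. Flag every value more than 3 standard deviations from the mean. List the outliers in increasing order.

Cutoffs at x̄ ± 3s: 36.35 ± 3·32.88 = [-62.29, 134.99].
139.9: z = 3.15, |z| > 3 → outlier.
Every other value lies within [-62.29, 134.99].

139.9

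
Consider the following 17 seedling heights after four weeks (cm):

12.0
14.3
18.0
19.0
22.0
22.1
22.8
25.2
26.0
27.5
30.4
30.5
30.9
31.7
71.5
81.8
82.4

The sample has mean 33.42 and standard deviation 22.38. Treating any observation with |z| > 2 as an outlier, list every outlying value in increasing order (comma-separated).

81.8, 82.4

Cutoffs at x̄ ± 2s: 33.42 ± 2·22.38 = [-11.34, 78.18].
81.8: z = 2.16, |z| > 2 → outlier.
82.4: z = 2.19, |z| > 2 → outlier.
Every other value lies within [-11.34, 78.18].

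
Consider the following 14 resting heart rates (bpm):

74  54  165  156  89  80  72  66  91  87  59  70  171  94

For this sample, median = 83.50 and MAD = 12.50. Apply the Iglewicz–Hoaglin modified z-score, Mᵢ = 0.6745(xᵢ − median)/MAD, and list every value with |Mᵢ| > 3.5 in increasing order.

156, 165, 171

|Mᵢ| > 3.5 ⇔ |xᵢ − 83.50| > 3.5·12.50/0.6745 = 64.86.
So outliers lie outside [18.64, 148.36].
156: M = 3.91 → outlier.
165: M = 4.40 → outlier.
171: M = 4.72 → outlier.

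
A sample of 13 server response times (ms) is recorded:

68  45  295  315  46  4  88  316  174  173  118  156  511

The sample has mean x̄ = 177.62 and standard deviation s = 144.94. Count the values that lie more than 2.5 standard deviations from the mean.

Cutoffs: x̄ ± 2.5s = [-184.73, 539.97].
Every value lies within the cutoffs.

0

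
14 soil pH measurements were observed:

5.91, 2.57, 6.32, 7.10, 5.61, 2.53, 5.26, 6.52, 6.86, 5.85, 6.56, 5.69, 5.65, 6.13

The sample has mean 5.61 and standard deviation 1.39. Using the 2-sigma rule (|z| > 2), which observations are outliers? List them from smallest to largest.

2.53, 2.57

Cutoffs at x̄ ± 2s: 5.61 ± 2·1.39 = [2.83, 8.39].
2.53: z = -2.22, |z| > 2 → outlier.
2.57: z = -2.19, |z| > 2 → outlier.
Every other value lies within [2.83, 8.39].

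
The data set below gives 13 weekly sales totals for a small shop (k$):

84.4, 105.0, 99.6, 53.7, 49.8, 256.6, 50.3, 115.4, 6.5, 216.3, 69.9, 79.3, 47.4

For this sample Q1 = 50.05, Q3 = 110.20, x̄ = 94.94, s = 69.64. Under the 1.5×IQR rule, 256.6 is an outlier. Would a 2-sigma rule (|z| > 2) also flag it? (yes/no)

z = (256.6 − 94.94) / 69.64 = 2.32.
|z| = 2.32 > 2.

yes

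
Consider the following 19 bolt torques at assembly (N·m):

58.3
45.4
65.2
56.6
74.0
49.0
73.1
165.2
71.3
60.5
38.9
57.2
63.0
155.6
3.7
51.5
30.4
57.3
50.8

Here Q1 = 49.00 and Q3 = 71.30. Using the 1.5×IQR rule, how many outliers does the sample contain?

3

IQR = 22.30; fences at 49.00 − 33.45 = 15.55 and 71.30 + 33.45 = 104.75.
Outside the cutoffs: 3.7, 155.6, 165.2.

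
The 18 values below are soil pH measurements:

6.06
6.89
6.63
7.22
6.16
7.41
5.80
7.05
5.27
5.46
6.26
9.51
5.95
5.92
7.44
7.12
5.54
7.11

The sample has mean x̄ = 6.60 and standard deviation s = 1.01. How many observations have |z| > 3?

0

Cutoffs: x̄ ± 3s = [3.57, 9.63].
Every value lies within the cutoffs.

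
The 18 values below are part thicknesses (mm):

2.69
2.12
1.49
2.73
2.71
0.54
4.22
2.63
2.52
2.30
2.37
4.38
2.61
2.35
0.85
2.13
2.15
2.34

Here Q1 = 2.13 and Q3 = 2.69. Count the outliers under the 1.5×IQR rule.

IQR = 0.56; fences at 2.13 − 0.84 = 1.29 and 2.69 + 0.84 = 3.53.
Outside the cutoffs: 0.54, 0.85, 4.22, 4.38.

4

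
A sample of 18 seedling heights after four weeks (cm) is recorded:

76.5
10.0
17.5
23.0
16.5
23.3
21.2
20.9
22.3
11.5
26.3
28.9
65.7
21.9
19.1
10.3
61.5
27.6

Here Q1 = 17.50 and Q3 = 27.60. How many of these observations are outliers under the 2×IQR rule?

IQR = 10.10; fences at 17.50 − 20.20 = -2.70 and 27.60 + 20.20 = 47.80.
Outside the cutoffs: 61.5, 65.7, 76.5.

3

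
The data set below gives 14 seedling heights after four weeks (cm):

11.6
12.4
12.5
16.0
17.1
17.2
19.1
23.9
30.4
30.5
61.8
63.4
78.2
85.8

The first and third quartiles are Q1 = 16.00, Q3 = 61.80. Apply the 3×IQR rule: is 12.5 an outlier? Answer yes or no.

IQR = Q3 − Q1 = 61.80 − 16.00 = 45.80.
Lower fence = Q1 − 3·IQR = 16.00 − 137.40 = -121.40.
Upper fence = Q3 + 3·IQR = 61.80 + 137.40 = 199.20.
12.5 lies within [-121.40, 199.20].

no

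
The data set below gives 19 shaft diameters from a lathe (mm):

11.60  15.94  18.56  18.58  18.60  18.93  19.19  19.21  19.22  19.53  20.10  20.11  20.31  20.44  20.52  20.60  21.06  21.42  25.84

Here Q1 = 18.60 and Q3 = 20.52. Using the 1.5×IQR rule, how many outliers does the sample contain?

IQR = 1.92; fences at 18.60 − 2.88 = 15.72 and 20.52 + 2.88 = 23.40.
Outside the cutoffs: 11.60, 25.84.

2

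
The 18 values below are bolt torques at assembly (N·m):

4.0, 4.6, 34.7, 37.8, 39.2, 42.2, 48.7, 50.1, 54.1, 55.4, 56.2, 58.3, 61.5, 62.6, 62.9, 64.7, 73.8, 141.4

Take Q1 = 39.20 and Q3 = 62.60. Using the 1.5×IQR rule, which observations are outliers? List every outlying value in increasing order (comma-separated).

4.0, 141.4

IQR = Q3 − Q1 = 62.60 − 39.20 = 23.40.
Lower fence = Q1 − 1.5·IQR = 39.20 − 35.10 = 4.10.
Upper fence = Q3 + 1.5·IQR = 62.60 + 35.10 = 97.70.
4.0 < 4.10 → outlier.
141.4 > 97.70 → outlier.
All remaining values lie within [4.10, 97.70].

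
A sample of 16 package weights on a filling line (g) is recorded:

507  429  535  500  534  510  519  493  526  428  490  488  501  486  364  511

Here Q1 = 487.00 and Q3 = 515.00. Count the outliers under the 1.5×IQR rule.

IQR = 28.00; fences at 487.00 − 42.00 = 445.00 and 515.00 + 42.00 = 557.00.
Outside the cutoffs: 364, 428, 429.

3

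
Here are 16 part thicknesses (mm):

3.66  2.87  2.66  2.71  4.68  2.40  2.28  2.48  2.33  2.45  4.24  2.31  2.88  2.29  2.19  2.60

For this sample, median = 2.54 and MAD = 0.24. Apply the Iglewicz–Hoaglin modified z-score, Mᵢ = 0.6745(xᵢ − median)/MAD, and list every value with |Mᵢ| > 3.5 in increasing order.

4.24, 4.68

|Mᵢ| > 3.5 ⇔ |xᵢ − 2.54| > 3.5·0.24/0.6745 = 1.25.
So outliers lie outside [1.29, 3.79].
4.24: M = 4.78 → outlier.
4.68: M = 6.01 → outlier.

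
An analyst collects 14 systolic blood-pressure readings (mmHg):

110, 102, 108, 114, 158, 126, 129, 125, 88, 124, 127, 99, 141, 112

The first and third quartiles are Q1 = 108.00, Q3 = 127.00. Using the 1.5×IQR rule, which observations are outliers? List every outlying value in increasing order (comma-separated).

158

IQR = Q3 − Q1 = 127.00 − 108.00 = 19.00.
Lower fence = Q1 − 1.5·IQR = 108.00 − 28.50 = 79.50.
Upper fence = Q3 + 1.5·IQR = 127.00 + 28.50 = 155.50.
158 > 155.50 → outlier.
All remaining values lie within [79.50, 155.50].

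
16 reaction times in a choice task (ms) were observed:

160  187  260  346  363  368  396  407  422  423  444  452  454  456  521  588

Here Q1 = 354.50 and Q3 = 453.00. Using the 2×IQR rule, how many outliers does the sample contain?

IQR = 98.50; fences at 354.50 − 197.00 = 157.50 and 453.00 + 197.00 = 650.00.
Every value lies within the cutoffs.

0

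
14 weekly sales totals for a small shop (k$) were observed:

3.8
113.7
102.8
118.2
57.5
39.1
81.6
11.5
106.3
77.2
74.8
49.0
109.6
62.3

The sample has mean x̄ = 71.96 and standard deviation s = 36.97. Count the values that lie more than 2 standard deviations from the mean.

0

Cutoffs: x̄ ± 2s = [-1.98, 145.90].
Every value lies within the cutoffs.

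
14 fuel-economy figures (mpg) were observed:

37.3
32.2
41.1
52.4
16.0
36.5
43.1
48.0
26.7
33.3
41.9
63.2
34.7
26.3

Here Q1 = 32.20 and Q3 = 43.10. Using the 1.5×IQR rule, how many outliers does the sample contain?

1

IQR = 10.90; fences at 32.20 − 16.35 = 15.85 and 43.10 + 16.35 = 59.45.
Outside the cutoffs: 63.2.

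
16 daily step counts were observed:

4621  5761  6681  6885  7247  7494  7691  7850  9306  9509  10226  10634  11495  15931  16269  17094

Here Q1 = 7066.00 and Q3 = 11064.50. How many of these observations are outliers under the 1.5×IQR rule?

IQR = 3998.50; fences at 7066.00 − 5997.75 = 1068.25 and 11064.50 + 5997.75 = 17062.25.
Outside the cutoffs: 17094.

1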